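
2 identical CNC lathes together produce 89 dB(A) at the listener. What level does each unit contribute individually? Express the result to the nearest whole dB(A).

86 dB(A)

Dividing the total intensity by 2 lowers the level by 10·log₁₀ 2 = 3.010 dB: L₁ = 89 − 3.010.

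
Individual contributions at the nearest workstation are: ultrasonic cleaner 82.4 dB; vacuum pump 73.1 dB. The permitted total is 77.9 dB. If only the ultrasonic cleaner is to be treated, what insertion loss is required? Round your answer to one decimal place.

Fixed contribution from the other source: Σ 10^(L/10) = 10^(73.1/10) = 2.042e+07 (73.10 dB).
To meet 77.9 dB overall, the treated ultrasonic cleaner may contribute at most 10^(77.9/10) − 2.042e+07 = 4.124e+07, i.e. 76.15 dB.
So the ultrasonic cleaner must be reduced from 82.4 to 76.15 dB: IL = 6.25 dB.

6.2 dB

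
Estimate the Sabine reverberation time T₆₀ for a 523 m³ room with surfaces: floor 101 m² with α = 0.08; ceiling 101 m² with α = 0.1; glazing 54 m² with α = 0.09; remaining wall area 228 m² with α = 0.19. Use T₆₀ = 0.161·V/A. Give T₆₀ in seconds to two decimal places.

Total absorption A = 101·0.08 + 101·0.1 + 54·0.09 + 228·0.19 = 66.36 m² sabins.
T₆₀ = 0.161·V/A = 0.161·523/66.36 = 1.269 s.

1.27 s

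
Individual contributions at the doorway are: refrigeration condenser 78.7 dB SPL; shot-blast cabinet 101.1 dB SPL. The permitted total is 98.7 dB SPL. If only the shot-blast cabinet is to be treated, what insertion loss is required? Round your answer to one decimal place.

Everything except the shot-blast cabinet sums to 10^(78.7/10) = 7.413e+07 in linear terms, 78.70 dB SPL.
To meet 98.7 dB SPL overall, the treated shot-blast cabinet may contribute at most 10^(98.7/10) − 7.413e+07 = 7.339e+09, i.e. 98.66 dB SPL.
Required insertion loss = 101.1 − 98.66 = 2.44 dB.

2.4 dB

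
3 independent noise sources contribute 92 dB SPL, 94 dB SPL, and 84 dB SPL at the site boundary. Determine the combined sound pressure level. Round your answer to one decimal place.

For uncorrelated sources the intensities add, so convert each level to linear form, sum, and take 10·log₁₀ of the total.
Σ 10^(L/10) = 10^(92/10) + 10^(94/10) + 10^(84/10) = 4.348e+09.
L_total = 10·log₁₀(4.348e+09) = 96.38 dB SPL.

96.4 dB SPL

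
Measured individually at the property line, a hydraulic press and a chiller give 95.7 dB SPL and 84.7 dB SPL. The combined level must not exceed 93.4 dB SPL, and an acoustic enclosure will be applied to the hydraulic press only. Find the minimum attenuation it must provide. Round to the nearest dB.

The untreated sources together contribute 10^(84.7/10) = 2.951e+08, i.e. 84.70 dB SPL.
The limit corresponds to 10^(93.4/10) = 2.188e+09; subtracting the fixed part leaves 1.893e+09 for the hydraulic press, i.e. 92.77 dB SPL.
Required insertion loss = 95.7 − 92.77 = 2.93 dB.

3 dB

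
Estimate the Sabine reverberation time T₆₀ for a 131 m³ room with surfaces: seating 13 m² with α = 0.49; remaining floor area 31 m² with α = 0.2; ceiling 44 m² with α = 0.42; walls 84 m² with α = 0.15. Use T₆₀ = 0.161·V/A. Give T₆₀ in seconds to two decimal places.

Total absorption A = 13·0.49 + 31·0.2 + 44·0.42 + 84·0.15 = 43.65 m² sabins.
T₆₀ = 0.161 × 131 / 43.65 = 0.483 s.

0.48 s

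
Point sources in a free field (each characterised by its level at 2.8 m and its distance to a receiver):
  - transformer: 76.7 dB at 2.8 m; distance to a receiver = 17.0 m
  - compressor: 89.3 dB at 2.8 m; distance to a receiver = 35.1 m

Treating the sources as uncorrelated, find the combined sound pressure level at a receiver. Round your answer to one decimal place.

First find each source's level at the receiver (point-source: −20·log₁₀(r/r_ref)), then combine on an intensity basis.
transformer: 76.7 − 20·log₁₀(17.0/2.8) = 76.7 − 15.67 = 61.03 dB.
compressor: 89.3 − 20·log₁₀(35.1/2.8) = 89.3 − 21.96 = 67.34 dB.
Σ 10^(L/10) = 6.685e+06 → L_total = 10·log₁₀(6.685e+06) = 68.25 dB.

68.3 dB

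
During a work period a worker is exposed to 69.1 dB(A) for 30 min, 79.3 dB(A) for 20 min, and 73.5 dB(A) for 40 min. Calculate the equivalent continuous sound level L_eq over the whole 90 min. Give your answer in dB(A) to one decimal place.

The energy average is taken in the linear domain: L_eq = 10·log₁₀[(Σ tᵢ·10^(Lᵢ/10))/T], T = 90 min.
Σ tᵢ·10^(Lᵢ/10) = 30·10^(69.1/10) + 20·10^(79.3/10) + 40·10^(73.5/10) = 2.842e+09.
L_eq = 10·log₁₀(2.842e+09/90) = 74.99 dB(A).

75.0 dB(A)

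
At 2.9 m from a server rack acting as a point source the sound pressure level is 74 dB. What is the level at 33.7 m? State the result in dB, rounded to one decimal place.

Point-source attenuation: ΔL = 20·log₁₀(r₂/r₁) = 20·log₁₀(33.7/2.9) = 21.305 dB.
L₂ = 74 − 20·log₁₀(33.7/2.9) = 74 − 21.305 = 52.70 dB.

52.7 dB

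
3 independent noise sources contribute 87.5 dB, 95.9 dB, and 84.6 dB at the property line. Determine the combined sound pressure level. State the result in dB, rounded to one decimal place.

96.8 dB

For uncorrelated sources the intensities add, so convert each level to linear form, sum, and take 10·log₁₀ of the total.
Σ 10^(L/10) = 10^(87.5/10) + 10^(95.9/10) + 10^(84.6/10) = 4.741e+09.
L_total = 10·log₁₀(4.741e+09) = 96.76 dB.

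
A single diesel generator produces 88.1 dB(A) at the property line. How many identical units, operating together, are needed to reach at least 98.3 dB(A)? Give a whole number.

11

N identical sources give L₁ + 10·log₁₀ N, so require 10·log₁₀ N ≥ 98.3 − 88.1 = 10.2 dB.
N ≥ 10^(10.2/10) = 10.471, so N = 11.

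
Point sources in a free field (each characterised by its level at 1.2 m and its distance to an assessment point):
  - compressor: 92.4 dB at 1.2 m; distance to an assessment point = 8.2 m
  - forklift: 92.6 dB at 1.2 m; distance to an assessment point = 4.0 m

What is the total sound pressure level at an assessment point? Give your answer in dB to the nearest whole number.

83 dB

Apply inverse-square spreading to bring every level to the receiver, then sum 10^(L/10).
compressor: 92.4 − 20·log₁₀(8.2/1.2) = 92.4 − 16.69 = 75.71 dB.
forklift: 92.6 − 20·log₁₀(4.0/1.2) = 92.6 − 10.46 = 82.14 dB.
Σ 10^(L/10) = 2.010e+08 → L_total = 10·log₁₀(2.010e+08) = 83.03 dB.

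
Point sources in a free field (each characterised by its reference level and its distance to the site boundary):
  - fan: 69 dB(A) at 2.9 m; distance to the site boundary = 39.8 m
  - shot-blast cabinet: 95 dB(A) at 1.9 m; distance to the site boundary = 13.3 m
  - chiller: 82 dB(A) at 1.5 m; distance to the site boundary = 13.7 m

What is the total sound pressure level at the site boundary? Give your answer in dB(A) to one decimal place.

78.2 dB(A)

Apply inverse-square spreading to bring every level to the receiver, then sum 10^(L/10).
fan: 69 − 20·log₁₀(39.8/2.9) = 69 − 22.75 = 46.25 dB(A).
shot-blast cabinet: 95 − 20·log₁₀(13.3/1.9) = 95 − 16.90 = 78.10 dB(A).
chiller: 82 − 20·log₁₀(13.7/1.5) = 82 − 19.21 = 62.79 dB(A).
Σ 10^(L/10) = 6.648e+07 → L_total = 10·log₁₀(6.648e+07) = 78.23 dB(A).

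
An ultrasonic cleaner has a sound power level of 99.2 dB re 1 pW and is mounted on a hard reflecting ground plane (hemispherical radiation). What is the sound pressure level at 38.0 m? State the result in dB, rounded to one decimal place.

59.6 dB

L_p = L_w − 10·log₁₀(2π·r²) with r = 38.0 m.
2π·r² = 9073 m², 10·log₁₀ of that is 39.577 dB.
L_p = 99.2 − 39.577 = 59.62 dB.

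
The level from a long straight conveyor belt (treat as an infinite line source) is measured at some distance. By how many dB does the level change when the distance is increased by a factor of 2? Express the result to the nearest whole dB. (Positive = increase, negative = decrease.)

-3 dB

A line source loses 3 dB per doubling of distance; generally ΔL = −10·log₁₀(r₂/r₁).
ΔL = −10·log₁₀(2) = -3.01 dB.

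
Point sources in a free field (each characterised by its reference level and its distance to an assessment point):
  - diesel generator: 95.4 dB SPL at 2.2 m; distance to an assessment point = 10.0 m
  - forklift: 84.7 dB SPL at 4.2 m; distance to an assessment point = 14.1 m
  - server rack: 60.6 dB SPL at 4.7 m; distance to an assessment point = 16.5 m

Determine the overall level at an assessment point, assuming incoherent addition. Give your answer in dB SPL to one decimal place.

Propagate each source to the receiver with L = L_ref − 20·log₁₀(r/r_ref), then add intensities.
diesel generator: 95.4 − 20·log₁₀(10.0/2.2) = 95.4 − 13.15 = 82.25 dB SPL.
forklift: 84.7 − 20·log₁₀(14.1/4.2) = 84.7 − 10.52 = 74.18 dB SPL.
server rack: 60.6 − 20·log₁₀(16.5/4.7) = 60.6 − 10.91 = 49.69 dB SPL.
Σ 10^(L/10) = 1.941e+08 → L_total = 10·log₁₀(1.941e+08) = 82.88 dB SPL.

82.9 dB SPL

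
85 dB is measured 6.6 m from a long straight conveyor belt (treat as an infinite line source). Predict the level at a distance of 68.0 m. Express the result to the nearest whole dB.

75 dB

Line-source attenuation: ΔL = 10·log₁₀(r₂/r₁) = 10·log₁₀(68.0/6.6) = 10.130 dB.
L₂ = 85 − 10·log₁₀(68.0/6.6) = 85 − 10.130 = 74.87 dB.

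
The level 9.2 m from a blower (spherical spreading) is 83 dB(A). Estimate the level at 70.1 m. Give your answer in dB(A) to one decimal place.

65.4 dB(A)

Spherical spreading from a point source gives a 20·log₁₀(r₂/r₁) drop.
L₂ = 83 − 20·log₁₀(70.1/9.2) = 83 − 17.639 = 65.36 dB(A).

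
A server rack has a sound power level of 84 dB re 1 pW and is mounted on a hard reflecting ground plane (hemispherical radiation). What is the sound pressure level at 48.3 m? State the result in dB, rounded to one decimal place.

The power spreads over a hemisphere of area 2π·r², so L_p = L_w − 10·log₁₀(2π·r²).
2π·r² = 1.466e+04 m², 10·log₁₀ of that is 41.661 dB.
L_p = 84 − 41.661 = 42.34 dB.

42.3 dB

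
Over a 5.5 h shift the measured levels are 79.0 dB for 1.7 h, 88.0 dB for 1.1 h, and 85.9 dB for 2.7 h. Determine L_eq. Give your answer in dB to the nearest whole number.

85 dB

Weight each interval's intensity by its duration and average over T = 5.5 h:
Σ tᵢ·10^(Lᵢ/10) = 1.7·10^(79.0/10) + 1.1·10^(88.0/10) + 2.7·10^(85.9/10) = 1.880e+09.
L_eq = 10·log₁₀(1.880e+09/5.5) = 85.34 dB.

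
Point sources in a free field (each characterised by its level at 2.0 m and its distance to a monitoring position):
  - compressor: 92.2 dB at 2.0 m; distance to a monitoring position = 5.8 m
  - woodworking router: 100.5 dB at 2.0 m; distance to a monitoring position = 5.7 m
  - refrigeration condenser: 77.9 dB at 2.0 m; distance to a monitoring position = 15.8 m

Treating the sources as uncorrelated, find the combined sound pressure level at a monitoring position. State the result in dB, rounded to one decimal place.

Propagate each source to the receiver with L = L_ref − 20·log₁₀(r/r_ref), then add intensities.
compressor: 92.2 − 20·log₁₀(5.8/2.0) = 92.2 − 9.25 = 82.95 dB.
woodworking router: 100.5 − 20·log₁₀(5.7/2.0) = 100.5 − 9.10 = 91.40 dB.
refrigeration condenser: 77.9 − 20·log₁₀(15.8/2.0) = 77.9 − 17.95 = 59.95 dB.
Σ 10^(L/10) = 1.580e+09 → L_total = 10·log₁₀(1.580e+09) = 91.99 dB.

92.0 dB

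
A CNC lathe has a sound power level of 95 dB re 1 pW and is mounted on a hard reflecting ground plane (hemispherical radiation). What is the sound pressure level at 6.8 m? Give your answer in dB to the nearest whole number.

70 dB

Free-field hemispherical radiation: L_p = L_w − 10·log₁₀(2π·r²), r = 6.8 m.
2π·r² = 290.5 m², 10·log₁₀ of that is 24.632 dB.
L_p = 95 − 24.632 = 70.37 dB.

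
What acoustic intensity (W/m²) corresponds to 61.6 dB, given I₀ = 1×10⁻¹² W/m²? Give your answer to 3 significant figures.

1.45e-06 W/m²

I/I₀ = 10^(61.6/10) = 1.445e+06, so I = 1.445e+06 × 10⁻¹² W/m².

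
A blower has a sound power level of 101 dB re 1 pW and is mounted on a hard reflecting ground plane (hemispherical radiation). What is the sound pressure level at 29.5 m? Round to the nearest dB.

Free-field hemispherical radiation: L_p = L_w − 10·log₁₀(2π·r²), r = 29.5 m.
2π·r² = 5468 m², 10·log₁₀ of that is 37.378 dB.
L_p = 101 − 37.378 = 63.62 dB.

64 dB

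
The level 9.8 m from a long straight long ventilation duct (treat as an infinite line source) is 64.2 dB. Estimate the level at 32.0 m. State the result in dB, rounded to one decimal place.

59.1 dB

Cylindrical spreading from a line source gives a 10·log₁₀(r₂/r₁) drop.
L₂ = 64.2 − 10·log₁₀(32.0/9.8) = 64.2 − 5.139 = 59.06 dB.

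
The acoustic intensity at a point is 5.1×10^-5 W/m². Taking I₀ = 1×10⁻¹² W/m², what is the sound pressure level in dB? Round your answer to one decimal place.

77.1 dB

Dividing by I₀ shifts the exponent by 12: I/I₀ = 5.1×10^7.
L = 10·(0.7076 + 7) = 77.08 dB.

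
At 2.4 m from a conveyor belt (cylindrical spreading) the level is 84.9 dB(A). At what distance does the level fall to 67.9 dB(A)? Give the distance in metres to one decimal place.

120.3 m

Line-source spreading drops the level by 10·log₁₀(r₂/r₁); inverting, r₂/r₁ = 10^(ΔL/10).
r₂ = 2.4·10^((84.9−67.9)/10) = 2.4·10^(17.0/10) = 120.28 m.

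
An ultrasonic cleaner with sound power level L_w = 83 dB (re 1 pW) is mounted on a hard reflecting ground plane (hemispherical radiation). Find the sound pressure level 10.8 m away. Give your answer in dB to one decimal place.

L_p = L_w − 10·log₁₀(2π·r²) with r = 10.8 m.
2π·r² = 732.9 m², 10·log₁₀ of that is 28.650 dB.
L_p = 83 − 28.650 = 54.35 dB.

54.3 dB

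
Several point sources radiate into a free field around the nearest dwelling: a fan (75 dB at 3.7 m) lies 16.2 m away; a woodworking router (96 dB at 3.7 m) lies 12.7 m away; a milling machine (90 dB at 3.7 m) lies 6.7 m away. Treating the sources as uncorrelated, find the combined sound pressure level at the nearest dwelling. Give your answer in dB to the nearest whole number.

Apply inverse-square spreading to bring every level to the receiver, then sum 10^(L/10).
fan: 75 − 20·log₁₀(16.2/3.7) = 75 − 12.83 = 62.17 dB.
woodworking router: 96 − 20·log₁₀(12.7/3.7) = 96 − 10.71 = 85.29 dB.
milling machine: 90 − 20·log₁₀(6.7/3.7) = 90 − 5.16 = 84.84 dB.
Σ 10^(L/10) = 6.445e+08 → L_total = 10·log₁₀(6.445e+08) = 88.09 dB.

88 dB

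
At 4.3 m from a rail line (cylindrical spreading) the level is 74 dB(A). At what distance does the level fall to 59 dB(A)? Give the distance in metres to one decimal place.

136.0 m

The 15.0 dB drop corresponds to a distance ratio of 10^(15.0/10) for a line source.
r₂ = 4.3·10^((74−59)/10) = 4.3·10^(15.0/10) = 135.98 m.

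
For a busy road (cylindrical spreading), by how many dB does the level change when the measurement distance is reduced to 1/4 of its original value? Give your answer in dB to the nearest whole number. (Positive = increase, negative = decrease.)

With cylindrical spreading the level changes by −10·log₁₀(r₂/r₁).
ΔL = −10·log₁₀(0.25) = +6.02 dB.

+6 dB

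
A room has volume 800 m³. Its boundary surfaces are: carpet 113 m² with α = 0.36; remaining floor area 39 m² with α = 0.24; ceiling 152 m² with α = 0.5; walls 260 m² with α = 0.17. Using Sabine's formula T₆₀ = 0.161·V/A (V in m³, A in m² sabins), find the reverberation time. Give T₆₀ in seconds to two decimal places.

0.76 s

Total absorption A = 113·0.36 + 39·0.24 + 152·0.5 + 260·0.17 = 170.24 m² sabins.
T₆₀ = 0.161·V/A = 0.161·800/170.24 = 0.757 s.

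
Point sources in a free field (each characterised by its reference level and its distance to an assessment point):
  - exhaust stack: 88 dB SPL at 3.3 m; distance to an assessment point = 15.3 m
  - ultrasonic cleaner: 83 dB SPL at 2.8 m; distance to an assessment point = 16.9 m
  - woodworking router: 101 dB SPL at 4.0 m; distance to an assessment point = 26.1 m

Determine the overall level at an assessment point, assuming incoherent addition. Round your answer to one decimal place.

Propagate each source to the receiver with L = L_ref − 20·log₁₀(r/r_ref), then add intensities.
exhaust stack: 88 − 20·log₁₀(15.3/3.3) = 88 − 13.32 = 74.68 dB SPL.
ultrasonic cleaner: 83 − 20·log₁₀(16.9/2.8) = 83 − 15.61 = 67.39 dB SPL.
woodworking router: 101 − 20·log₁₀(26.1/4.0) = 101 − 16.29 = 84.71 dB SPL.
Σ 10^(L/10) = 3.305e+08 → L_total = 10·log₁₀(3.305e+08) = 85.19 dB SPL.

85.2 dB SPL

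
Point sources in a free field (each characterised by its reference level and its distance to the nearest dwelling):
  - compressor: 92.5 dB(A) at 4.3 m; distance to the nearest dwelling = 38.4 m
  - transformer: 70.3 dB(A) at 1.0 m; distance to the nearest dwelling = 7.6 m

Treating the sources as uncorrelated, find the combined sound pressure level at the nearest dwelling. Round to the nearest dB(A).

74 dB(A)

First find each source's level at the receiver (point-source: −20·log₁₀(r/r_ref)), then combine on an intensity basis.
compressor: 92.5 − 20·log₁₀(38.4/4.3) = 92.5 − 19.02 = 73.48 dB(A).
transformer: 70.3 − 20·log₁₀(7.6/1.0) = 70.3 − 17.62 = 52.68 dB(A).
Σ 10^(L/10) = 2.248e+07 → L_total = 10·log₁₀(2.248e+07) = 73.52 dB(A).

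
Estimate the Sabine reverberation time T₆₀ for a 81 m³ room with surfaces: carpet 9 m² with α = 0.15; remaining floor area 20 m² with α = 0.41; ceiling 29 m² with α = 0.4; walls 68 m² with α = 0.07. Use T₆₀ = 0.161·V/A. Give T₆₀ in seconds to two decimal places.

0.50 s

Summing Sᵢαᵢ: 9·0.15 + 20·0.41 + 29·0.4 + 68·0.07 = 25.91 m².
T₆₀ = 0.161·V/A = 0.161·81/25.91 = 0.503 s.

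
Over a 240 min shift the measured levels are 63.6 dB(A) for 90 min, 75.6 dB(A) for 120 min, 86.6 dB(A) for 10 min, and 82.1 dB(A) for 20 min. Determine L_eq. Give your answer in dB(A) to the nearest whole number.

Weight each interval's intensity by its duration and average over T = 240 min:
Σ tᵢ·10^(Lᵢ/10) = 90·10^(63.6/10) + 120·10^(75.6/10) + 10·10^(86.6/10) + 20·10^(82.1/10) = 1.238e+10.
L_eq = 10·log₁₀(1.238e+10/240) = 77.12 dB(A).

77 dB(A)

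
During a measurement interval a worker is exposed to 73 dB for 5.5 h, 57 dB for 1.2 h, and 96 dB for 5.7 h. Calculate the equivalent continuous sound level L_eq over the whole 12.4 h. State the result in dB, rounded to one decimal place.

Weight each interval's intensity by its duration and average over T = 12.4 h:
Σ tᵢ·10^(Lᵢ/10) = 5.5·10^(73/10) + 1.2·10^(57/10) + 5.7·10^(96/10) = 2.280e+10.
L_eq = 10·log₁₀(2.280e+10/12.4) = 92.65 dB.

92.6 dB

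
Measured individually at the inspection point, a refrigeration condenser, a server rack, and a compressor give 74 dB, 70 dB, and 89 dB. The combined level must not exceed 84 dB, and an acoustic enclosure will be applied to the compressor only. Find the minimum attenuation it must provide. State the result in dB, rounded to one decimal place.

5.7 dB

Everything except the compressor sums to 10^(74/10) + 10^(70/10) = 3.512e+07 in linear terms, 75.46 dB.
The limit corresponds to 10^(84/10) = 2.512e+08; subtracting the fixed part leaves 2.161e+08 for the compressor, i.e. 83.35 dB.
So the compressor must be reduced from 89 to 83.35 dB: IL = 5.65 dB.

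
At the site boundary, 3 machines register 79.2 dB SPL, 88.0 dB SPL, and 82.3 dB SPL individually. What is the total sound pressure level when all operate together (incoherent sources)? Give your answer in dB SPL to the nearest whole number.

For uncorrelated sources the intensities add, so convert each level to linear form, sum, and take 10·log₁₀ of the total.
Σ 10^(L/10) = 10^(79.2/10) + 10^(88.0/10) + 10^(82.3/10) = 8.840e+08.
L_total = 10·log₁₀(8.840e+08) = 89.46 dB SPL.

89 dB SPL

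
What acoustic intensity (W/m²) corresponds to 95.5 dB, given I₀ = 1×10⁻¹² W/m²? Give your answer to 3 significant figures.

0.00355 W/m²

I/I₀ = 10^(95.5/10) = 3.548e+09, so I = 3.548e+09 × 10⁻¹² W/m².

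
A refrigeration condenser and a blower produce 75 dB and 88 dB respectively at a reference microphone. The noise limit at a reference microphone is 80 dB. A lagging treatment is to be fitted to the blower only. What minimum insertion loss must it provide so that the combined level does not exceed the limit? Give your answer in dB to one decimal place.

Everything except the blower sums to 10^(75/10) = 3.162e+07 in linear terms, 75.00 dB.
To meet 80 dB overall, the treated blower may contribute at most 10^(80/10) − 3.162e+07 = 6.838e+07, i.e. 78.35 dB.
So the blower must be reduced from 88 to 78.35 dB: IL = 9.65 dB.

9.7 dB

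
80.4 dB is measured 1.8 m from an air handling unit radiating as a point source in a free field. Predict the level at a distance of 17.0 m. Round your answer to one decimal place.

Spherical spreading from a point source gives a 20·log₁₀(r₂/r₁) drop.
L₂ = 80.4 − 20·log₁₀(17.0/1.8) = 80.4 − 19.504 = 60.90 dB.

60.9 dB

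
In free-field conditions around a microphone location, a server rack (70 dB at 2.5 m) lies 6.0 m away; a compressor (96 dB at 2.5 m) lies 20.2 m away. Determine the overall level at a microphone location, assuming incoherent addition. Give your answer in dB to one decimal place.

78.0 dB

Apply inverse-square spreading to bring every level to the receiver, then sum 10^(L/10).
server rack: 70 − 20·log₁₀(6.0/2.5) = 70 − 7.60 = 62.40 dB.
compressor: 96 − 20·log₁₀(20.2/2.5) = 96 − 18.15 = 77.85 dB.
Σ 10^(L/10) = 6.271e+07 → L_total = 10·log₁₀(6.271e+07) = 77.97 dB.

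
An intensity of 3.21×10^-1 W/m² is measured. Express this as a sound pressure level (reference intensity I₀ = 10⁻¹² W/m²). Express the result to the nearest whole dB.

L = 10·log₁₀(I/I₀) = 10·log₁₀(3.21×10^-1/10⁻¹²) = 10·log₁₀(3.21×10^11).
L = 10·(0.5065 + 11) = 115.07 dB.

115 dB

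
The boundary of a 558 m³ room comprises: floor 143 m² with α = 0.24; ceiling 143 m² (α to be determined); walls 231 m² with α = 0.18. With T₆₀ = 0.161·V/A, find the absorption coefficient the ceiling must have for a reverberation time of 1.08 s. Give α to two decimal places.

0.05

A = 0.161·V/T₆₀ = 0.161·558/1.08 = 83.18 m² sabins.
Absorption from the other surfaces = 143·0.24 + 231·0.18 = 75.90 m², so the ceiling must supply 7.28 m² over 143 m².
α = 7.28/143 = 0.051.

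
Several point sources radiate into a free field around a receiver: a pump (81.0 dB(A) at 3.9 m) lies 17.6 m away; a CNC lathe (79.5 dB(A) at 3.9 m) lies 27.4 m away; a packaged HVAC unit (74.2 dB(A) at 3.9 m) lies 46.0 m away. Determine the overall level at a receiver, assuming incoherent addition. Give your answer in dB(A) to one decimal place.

First find each source's level at the receiver (point-source: −20·log₁₀(r/r_ref)), then combine on an intensity basis.
pump: 81.0 − 20·log₁₀(17.6/3.9) = 81.0 − 13.09 = 67.91 dB(A).
CNC lathe: 79.5 − 20·log₁₀(27.4/3.9) = 79.5 − 16.93 = 62.57 dB(A).
packaged HVAC unit: 74.2 − 20·log₁₀(46.0/3.9) = 74.2 − 21.43 = 52.77 dB(A).
Σ 10^(L/10) = 8.176e+06 → L_total = 10·log₁₀(8.176e+06) = 69.13 dB(A).

69.1 dB(A)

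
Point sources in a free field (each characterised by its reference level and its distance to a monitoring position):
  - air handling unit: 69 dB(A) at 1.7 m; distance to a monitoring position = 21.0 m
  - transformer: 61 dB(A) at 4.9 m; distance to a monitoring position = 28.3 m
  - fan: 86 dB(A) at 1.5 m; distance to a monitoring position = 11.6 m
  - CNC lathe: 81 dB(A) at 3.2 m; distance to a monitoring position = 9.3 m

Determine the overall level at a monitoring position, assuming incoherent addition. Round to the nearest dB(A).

Propagate each source to the receiver with L = L_ref − 20·log₁₀(r/r_ref), then add intensities.
air handling unit: 69 − 20·log₁₀(21.0/1.7) = 69 − 21.84 = 47.16 dB(A).
transformer: 61 − 20·log₁₀(28.3/4.9) = 61 − 15.23 = 45.77 dB(A).
fan: 86 − 20·log₁₀(11.6/1.5) = 86 − 17.77 = 68.23 dB(A).
CNC lathe: 81 − 20·log₁₀(9.3/3.2) = 81 − 9.27 = 71.73 dB(A).
Σ 10^(L/10) = 2.165e+07 → L_total = 10·log₁₀(2.165e+07) = 73.35 dB(A).

73 dB(A)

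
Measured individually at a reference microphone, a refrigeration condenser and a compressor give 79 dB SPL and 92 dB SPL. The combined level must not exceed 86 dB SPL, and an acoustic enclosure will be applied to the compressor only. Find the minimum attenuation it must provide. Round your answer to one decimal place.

The untreated sources together contribute 10^(79/10) = 7.943e+07, i.e. 79.00 dB SPL.
To meet 86 dB SPL overall, the treated compressor may contribute at most 10^(86/10) − 7.943e+07 = 3.187e+08, i.e. 85.03 dB SPL.
Required insertion loss = 92 − 85.03 = 6.97 dB.

7.0 dB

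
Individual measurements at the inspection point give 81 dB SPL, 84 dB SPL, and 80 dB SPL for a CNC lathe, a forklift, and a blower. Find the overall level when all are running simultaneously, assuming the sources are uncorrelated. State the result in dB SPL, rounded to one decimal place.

86.8 dB SPL

Incoherent sources combine by intensity addition: L_total = 10·log₁₀(Σ 10^(L_i/10)).
Σ 10^(L/10) = 10^(81/10) + 10^(84/10) + 10^(80/10) = 4.771e+08.
L_total = 10·log₁₀(4.771e+08) = 86.79 dB SPL.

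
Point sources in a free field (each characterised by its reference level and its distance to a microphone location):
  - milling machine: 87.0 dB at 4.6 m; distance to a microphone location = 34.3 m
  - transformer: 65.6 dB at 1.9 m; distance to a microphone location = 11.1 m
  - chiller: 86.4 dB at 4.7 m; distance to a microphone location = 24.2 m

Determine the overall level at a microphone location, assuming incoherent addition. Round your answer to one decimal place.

74.1 dB

First find each source's level at the receiver (point-source: −20·log₁₀(r/r_ref)), then combine on an intensity basis.
milling machine: 87.0 − 20·log₁₀(34.3/4.6) = 87.0 − 17.45 = 69.55 dB.
transformer: 65.6 − 20·log₁₀(11.1/1.9) = 65.6 − 15.33 = 50.27 dB.
chiller: 86.4 − 20·log₁₀(24.2/4.7) = 86.4 − 14.23 = 72.17 dB.
Σ 10^(L/10) = 2.559e+07 → L_total = 10·log₁₀(2.559e+07) = 74.08 dB.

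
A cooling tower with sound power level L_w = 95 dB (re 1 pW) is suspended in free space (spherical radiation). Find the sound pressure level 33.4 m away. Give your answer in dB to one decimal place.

The power spreads over a sphere of area 4π·r², so L_p = L_w − 10·log₁₀(4π·r²).
4π·r² = 1.402e+04 m², 10·log₁₀ of that is 41.467 dB.
L_p = 95 − 41.467 = 53.53 dB.

53.5 dB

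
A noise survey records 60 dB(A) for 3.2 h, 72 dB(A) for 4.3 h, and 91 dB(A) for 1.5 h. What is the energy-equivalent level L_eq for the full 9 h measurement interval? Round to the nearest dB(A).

83 dB(A)

Weight each interval's intensity by its duration and average over T = 9 h:
Σ tᵢ·10^(Lᵢ/10) = 3.2·10^(60/10) + 4.3·10^(72/10) + 1.5·10^(91/10) = 1.960e+09.
L_eq = 10·log₁₀(1.960e+09/9) = 83.38 dB(A).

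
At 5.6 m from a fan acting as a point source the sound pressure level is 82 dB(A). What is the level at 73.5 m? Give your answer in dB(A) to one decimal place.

59.6 dB(A)

Point-source attenuation: ΔL = 20·log₁₀(r₂/r₁) = 20·log₁₀(73.5/5.6) = 22.362 dB.
L₂ = 82 − 20·log₁₀(73.5/5.6) = 82 − 22.362 = 59.64 dB(A).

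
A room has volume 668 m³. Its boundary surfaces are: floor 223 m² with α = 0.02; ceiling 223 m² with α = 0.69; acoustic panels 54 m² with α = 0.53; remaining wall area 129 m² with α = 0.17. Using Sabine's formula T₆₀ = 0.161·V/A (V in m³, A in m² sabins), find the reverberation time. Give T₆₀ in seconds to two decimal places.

0.51 s

Summing Sᵢαᵢ: 223·0.02 + 223·0.69 + 54·0.53 + 129·0.17 = 208.88 m².
T₆₀ = 0.161·V/A = 0.161·668/208.88 = 0.515 s.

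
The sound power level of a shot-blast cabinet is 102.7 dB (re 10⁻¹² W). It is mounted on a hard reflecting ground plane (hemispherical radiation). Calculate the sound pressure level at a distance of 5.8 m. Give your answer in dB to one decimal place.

79.4 dB

L_p = L_w − 10·log₁₀(2π·r²) with r = 5.8 m.
2π·r² = 211.4 m², 10·log₁₀ of that is 23.250 dB.
L_p = 102.7 − 23.250 = 79.45 dB.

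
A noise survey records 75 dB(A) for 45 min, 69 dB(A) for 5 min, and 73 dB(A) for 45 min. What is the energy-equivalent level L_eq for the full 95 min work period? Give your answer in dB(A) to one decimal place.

74.0 dB(A)

The energy average is taken in the linear domain: L_eq = 10·log₁₀[(Σ tᵢ·10^(Lᵢ/10))/T], T = 95 min.
Σ tᵢ·10^(Lᵢ/10) = 45·10^(75/10) + 5·10^(69/10) + 45·10^(73/10) = 2.361e+09.
L_eq = 10·log₁₀(2.361e+09/95) = 73.95 dB(A).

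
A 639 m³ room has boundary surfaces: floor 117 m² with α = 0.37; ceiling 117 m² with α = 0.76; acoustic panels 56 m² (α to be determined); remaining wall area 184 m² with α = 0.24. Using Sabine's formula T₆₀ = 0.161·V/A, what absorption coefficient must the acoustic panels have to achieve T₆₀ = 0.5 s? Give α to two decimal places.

A = 0.161·V/T₆₀ = 0.161·639/0.5 = 205.76 m² sabins.
Absorption from the other surfaces = 117·0.37 + 117·0.76 + 184·0.24 = 176.37 m², so the acoustic panels must supply 29.39 m² over 56 m².
α = 29.39/56 = 0.525.

0.52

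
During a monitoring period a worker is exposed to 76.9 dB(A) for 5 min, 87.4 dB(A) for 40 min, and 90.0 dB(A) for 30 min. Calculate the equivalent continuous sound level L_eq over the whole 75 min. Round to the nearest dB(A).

The energy average is taken in the linear domain: L_eq = 10·log₁₀[(Σ tᵢ·10^(Lᵢ/10))/T], T = 75 min.
Σ tᵢ·10^(Lᵢ/10) = 5·10^(76.9/10) + 40·10^(87.4/10) + 30·10^(90.0/10) = 5.223e+10.
L_eq = 10·log₁₀(5.223e+10/75) = 88.43 dB(A).

88 dB(A)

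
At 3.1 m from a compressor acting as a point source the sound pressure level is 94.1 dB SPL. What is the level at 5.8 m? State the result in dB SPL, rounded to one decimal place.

88.7 dB SPL

For a point source, L₂ = L₁ − 20·log₁₀(r₂/r₁).
L₂ = 94.1 − 20·log₁₀(5.8/3.1) = 94.1 − 5.441 = 88.66 dB SPL.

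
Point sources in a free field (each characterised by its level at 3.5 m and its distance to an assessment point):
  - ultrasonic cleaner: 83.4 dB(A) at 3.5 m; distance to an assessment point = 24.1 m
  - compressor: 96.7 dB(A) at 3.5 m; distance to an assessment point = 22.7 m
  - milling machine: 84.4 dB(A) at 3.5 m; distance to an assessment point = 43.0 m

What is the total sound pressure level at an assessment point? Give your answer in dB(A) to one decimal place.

80.7 dB(A)

Apply inverse-square spreading to bring every level to the receiver, then sum 10^(L/10).
ultrasonic cleaner: 83.4 − 20·log₁₀(24.1/3.5) = 83.4 − 16.76 = 66.64 dB(A).
compressor: 96.7 − 20·log₁₀(22.7/3.5) = 96.7 − 16.24 = 80.46 dB(A).
milling machine: 84.4 − 20·log₁₀(43.0/3.5) = 84.4 − 21.79 = 62.61 dB(A).
Σ 10^(L/10) = 1.176e+08 → L_total = 10·log₁₀(1.176e+08) = 80.71 dB(A).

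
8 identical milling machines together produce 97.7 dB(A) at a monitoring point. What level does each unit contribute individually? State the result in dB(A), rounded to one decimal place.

8 equal contributions raise the level by 10·log₁₀ 8 = 9.031 dB, so each unit alone gives 97.7 − 9.031.

88.7 dB(A)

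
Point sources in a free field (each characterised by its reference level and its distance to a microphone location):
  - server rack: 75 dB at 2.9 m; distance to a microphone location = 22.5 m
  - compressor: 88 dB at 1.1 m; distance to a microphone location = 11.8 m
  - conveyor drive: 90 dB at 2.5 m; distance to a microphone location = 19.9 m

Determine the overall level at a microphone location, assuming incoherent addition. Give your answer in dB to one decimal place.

73.4 dB

Propagate each source to the receiver with L = L_ref − 20·log₁₀(r/r_ref), then add intensities.
server rack: 75 − 20·log₁₀(22.5/2.9) = 75 − 17.80 = 57.20 dB.
compressor: 88 − 20·log₁₀(11.8/1.1) = 88 − 20.61 = 67.39 dB.
conveyor drive: 90 − 20·log₁₀(19.9/2.5) = 90 − 18.02 = 71.98 dB.
Σ 10^(L/10) = 2.179e+07 → L_total = 10·log₁₀(2.179e+07) = 73.38 dB.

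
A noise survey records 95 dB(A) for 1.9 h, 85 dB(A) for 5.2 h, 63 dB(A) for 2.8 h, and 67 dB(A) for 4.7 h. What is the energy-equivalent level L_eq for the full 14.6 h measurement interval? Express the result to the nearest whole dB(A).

87 dB(A)

The energy average is taken in the linear domain: L_eq = 10·log₁₀[(Σ tᵢ·10^(Lᵢ/10))/T], T = 14.6 h.
Σ tᵢ·10^(Lᵢ/10) = 1.9·10^(95/10) + 5.2·10^(85/10) + 2.8·10^(63/10) + 4.7·10^(67/10) = 7.682e+09.
L_eq = 10·log₁₀(7.682e+09/14.6) = 87.21 dB(A).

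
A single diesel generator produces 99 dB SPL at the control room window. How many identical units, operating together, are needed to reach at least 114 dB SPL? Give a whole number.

32

The shortfall is 114 − 99 = 15.0 dB, and N units add 10·log₁₀ N, so need 10·log₁₀ N ≥ 15.0.
N ≥ 10^(15.0/10) = 31.623, so N = 32.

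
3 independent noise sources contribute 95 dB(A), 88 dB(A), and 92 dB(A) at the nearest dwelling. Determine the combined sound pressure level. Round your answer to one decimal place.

97.3 dB(A)

Incoherent sources combine by intensity addition: L_total = 10·log₁₀(Σ 10^(L_i/10)).
Σ 10^(L/10) = 10^(95/10) + 10^(88/10) + 10^(92/10) = 5.378e+09.
L_total = 10·log₁₀(5.378e+09) = 97.31 dB(A).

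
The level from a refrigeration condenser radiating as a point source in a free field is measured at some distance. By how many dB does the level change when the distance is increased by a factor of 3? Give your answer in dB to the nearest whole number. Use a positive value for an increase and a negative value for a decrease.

-10 dB

With spherical spreading the level changes by −20·log₁₀(r₂/r₁).
ΔL = −20·log₁₀(3) = -9.54 dB.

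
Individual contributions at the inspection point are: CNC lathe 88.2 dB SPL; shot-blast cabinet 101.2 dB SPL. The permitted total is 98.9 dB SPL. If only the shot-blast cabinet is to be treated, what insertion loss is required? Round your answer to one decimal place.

2.7 dB

Fixed contribution from the other source: Σ 10^(L/10) = 10^(88.2/10) = 6.607e+08 (88.20 dB SPL).
To meet 98.9 dB SPL overall, the treated shot-blast cabinet may contribute at most 10^(98.9/10) − 6.607e+08 = 7.102e+09, i.e. 98.51 dB SPL.
So the shot-blast cabinet must be reduced from 101.2 to 98.51 dB SPL: IL = 2.69 dB.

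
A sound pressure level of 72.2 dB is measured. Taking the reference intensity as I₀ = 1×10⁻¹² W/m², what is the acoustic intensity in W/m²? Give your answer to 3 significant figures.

1.66e-05 W/m²

I = I₀·10^(L/10) = 10⁻¹² × 10^(72.2/10) = 10^(-4.780).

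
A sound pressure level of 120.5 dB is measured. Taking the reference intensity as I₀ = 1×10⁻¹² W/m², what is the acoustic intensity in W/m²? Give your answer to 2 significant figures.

1.1 W/m²

I = I₀·10^(L/10) = 10⁻¹² × 10^(120.5/10) = 10^(0.050).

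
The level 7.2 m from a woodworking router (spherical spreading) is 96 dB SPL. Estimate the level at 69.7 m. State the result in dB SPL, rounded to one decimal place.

76.3 dB SPL

For a point source, L₂ = L₁ − 20·log₁₀(r₂/r₁).
L₂ = 96 − 20·log₁₀(69.7/7.2) = 96 − 19.718 = 76.28 dB SPL.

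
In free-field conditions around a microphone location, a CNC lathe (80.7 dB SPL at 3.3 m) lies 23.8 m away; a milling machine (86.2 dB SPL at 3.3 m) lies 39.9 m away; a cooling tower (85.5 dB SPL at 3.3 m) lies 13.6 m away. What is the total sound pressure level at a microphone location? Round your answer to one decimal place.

First find each source's level at the receiver (point-source: −20·log₁₀(r/r_ref)), then combine on an intensity basis.
CNC lathe: 80.7 − 20·log₁₀(23.8/3.3) = 80.7 − 17.16 = 63.54 dB SPL.
milling machine: 86.2 − 20·log₁₀(39.9/3.3) = 86.2 − 21.65 = 64.55 dB SPL.
cooling tower: 85.5 − 20·log₁₀(13.6/3.3) = 85.5 − 12.30 = 73.20 dB SPL.
Σ 10^(L/10) = 2.600e+07 → L_total = 10·log₁₀(2.600e+07) = 74.15 dB SPL.

74.1 dB SPL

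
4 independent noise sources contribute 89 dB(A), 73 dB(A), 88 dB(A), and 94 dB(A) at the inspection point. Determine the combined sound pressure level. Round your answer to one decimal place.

96.0 dB(A)

For uncorrelated sources the intensities add, so convert each level to linear form, sum, and take 10·log₁₀ of the total.
Σ 10^(L/10) = 10^(89/10) + 10^(73/10) + 10^(88/10) + 10^(94/10) = 3.957e+09.
L_total = 10·log₁₀(3.957e+09) = 95.97 dB(A).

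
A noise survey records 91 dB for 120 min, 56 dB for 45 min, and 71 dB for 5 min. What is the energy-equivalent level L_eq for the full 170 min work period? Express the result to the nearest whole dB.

Weight each interval's intensity by its duration and average over T = 170 min:
Σ tᵢ·10^(Lᵢ/10) = 120·10^(91/10) + 45·10^(56/10) + 5·10^(71/10) = 1.512e+11.
L_eq = 10·log₁₀(1.512e+11/170) = 89.49 dB.

89 dB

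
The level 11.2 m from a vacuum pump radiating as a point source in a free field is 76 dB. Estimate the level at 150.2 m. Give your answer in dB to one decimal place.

53.5 dB

Spherical spreading from a point source gives a 20·log₁₀(r₂/r₁) drop.
L₂ = 76 − 20·log₁₀(150.2/11.2) = 76 − 22.549 = 53.45 dB.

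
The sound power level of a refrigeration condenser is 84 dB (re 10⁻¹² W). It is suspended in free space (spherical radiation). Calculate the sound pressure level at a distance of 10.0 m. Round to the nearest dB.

Free-field spherical radiation: L_p = L_w − 10·log₁₀(4π·r²), r = 10.0 m.
4π·r² = 1257 m², 10·log₁₀ of that is 30.992 dB.
L_p = 84 − 30.992 = 53.01 dB.

53 dB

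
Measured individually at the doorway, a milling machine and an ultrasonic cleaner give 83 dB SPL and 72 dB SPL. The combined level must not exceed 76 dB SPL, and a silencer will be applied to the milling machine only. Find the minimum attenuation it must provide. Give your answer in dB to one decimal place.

9.2 dB

The untreated sources together contribute 10^(72/10) = 1.585e+07, i.e. 72.00 dB SPL.
The limit corresponds to 10^(76/10) = 3.981e+07; subtracting the fixed part leaves 2.396e+07 for the milling machine, i.e. 73.80 dB SPL.
So the milling machine must be reduced from 83 to 73.80 dB SPL: IL = 9.20 dB.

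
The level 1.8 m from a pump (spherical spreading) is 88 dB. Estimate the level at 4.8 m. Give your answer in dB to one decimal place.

79.5 dB

For a point source, L₂ = L₁ − 20·log₁₀(r₂/r₁).
L₂ = 88 − 20·log₁₀(4.8/1.8) = 88 − 8.519 = 79.48 dB.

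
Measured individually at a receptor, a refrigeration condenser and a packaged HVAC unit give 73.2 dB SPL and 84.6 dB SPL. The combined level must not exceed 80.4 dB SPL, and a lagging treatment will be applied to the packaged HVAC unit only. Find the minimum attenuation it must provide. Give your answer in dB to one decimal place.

5.1 dB

Fixed contribution from the other source: Σ 10^(L/10) = 10^(73.2/10) = 2.089e+07 (73.20 dB SPL).
The limit corresponds to 10^(80.4/10) = 1.096e+08; subtracting the fixed part leaves 8.875e+07 for the packaged HVAC unit, i.e. 79.48 dB SPL.
Required insertion loss = 84.6 − 79.48 = 5.12 dB.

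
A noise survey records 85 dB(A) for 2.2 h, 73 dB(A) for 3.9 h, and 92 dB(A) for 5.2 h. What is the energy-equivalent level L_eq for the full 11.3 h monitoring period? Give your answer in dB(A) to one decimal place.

L_eq = 10·log₁₀[(1/T)·Σ tᵢ·10^(Lᵢ/10)] with T = 11.3 h.
Σ tᵢ·10^(Lᵢ/10) = 2.2·10^(85/10) + 3.9·10^(73/10) + 5.2·10^(92/10) = 9.015e+09.
L_eq = 10·log₁₀(9.015e+09/11.3) = 89.02 dB(A).

89.0 dB(A)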